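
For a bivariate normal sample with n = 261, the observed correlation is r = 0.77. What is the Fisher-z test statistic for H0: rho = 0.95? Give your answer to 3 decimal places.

Fisher z: atanh(0.77) = 1.020328, atanh(0.95) = 1.831781
z = (z_r − z_0)·√(n−3) = (1.020328 − 1.831781)·√258 = -0.811453 · 16.062378 = -13.034

-13.034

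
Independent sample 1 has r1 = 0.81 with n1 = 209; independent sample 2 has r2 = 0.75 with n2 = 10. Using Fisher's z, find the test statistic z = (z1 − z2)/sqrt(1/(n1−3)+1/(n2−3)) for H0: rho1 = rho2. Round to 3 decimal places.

Fisher z-transforms: z1 = atanh(0.81) = 1.127029, z2 = atanh(0.75) = 0.972955; difference d = 0.154074
Var(d) = 1/206 + 1/7 = 0.0048544 + 0.1428571 = 0.1477115
z = d/√Var(d) = 0.154074 / √0.1477115 = 0.154074 / 0.384333 = 0.401

0.401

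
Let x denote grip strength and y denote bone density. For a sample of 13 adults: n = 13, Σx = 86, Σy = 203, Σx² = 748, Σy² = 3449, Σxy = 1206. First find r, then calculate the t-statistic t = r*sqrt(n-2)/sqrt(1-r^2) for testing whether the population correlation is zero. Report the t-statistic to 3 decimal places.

Numerator: nΣxy − (Σx)(Σy) = 13·1206 − (86)(203) = -1780
Denominator: √[(nΣx²−(Σx)²)(nΣy²−(Σy)²)]
  nΣx²−(Σx)² = 13·748 − 7396 = 2328;  nΣy²−(Σy)² = 13·3449 − 41209 = 3628
  √(2328·3628) = √8445984 = 2906.1975
r = -1780 / 2906.1975 = -0.6125
t = r·√(n−2)/√(1−r²) = -0.6125·√11 / √(1−0.375156) = -2.031433 / 0.790471 = -2.570

-2.570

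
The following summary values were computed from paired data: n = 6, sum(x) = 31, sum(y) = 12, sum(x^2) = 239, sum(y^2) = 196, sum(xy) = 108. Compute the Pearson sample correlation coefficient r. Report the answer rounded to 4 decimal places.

0.3950

S_xy = nΣxy − ΣxΣy = 6·108 − 31·12 = 648 − 372 = 276
S_xx = nΣx² − (Σx)² = 6·239 − 31² = 1434 − 961 = 473
S_yy = nΣy² − (Σy)² = 6·196 − 12² = 1176 − 144 = 1032
r = S_xy / √(S_xx·S_yy) = 276 / √(473·1032) = 276 / √488136 = 276 / 698.6673 = 0.3950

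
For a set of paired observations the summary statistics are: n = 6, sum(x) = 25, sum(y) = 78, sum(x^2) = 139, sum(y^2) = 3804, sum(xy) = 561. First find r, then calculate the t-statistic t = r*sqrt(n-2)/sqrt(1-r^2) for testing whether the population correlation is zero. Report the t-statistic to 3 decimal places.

S_xy = nΣxy − ΣxΣy = 6·561 − 25·78 = 3366 − 1950 = 1416
S_xx = nΣx² − (Σx)² = 6·139 − 25² = 834 − 625 = 209
S_yy = nΣy² − (Σy)² = 6·3804 − 78² = 22824 − 6084 = 16740
r = S_xy / √(S_xx·S_yy) = 1416 / √(209·16740) = 1416 / √3498660 = 1416 / 1870.4705 = 0.7570
t = r·√(n−2)/√(1−r²) = 0.7570·√4 / √(1−0.573049) = 1.514000 / 0.653415 = 2.317

2.317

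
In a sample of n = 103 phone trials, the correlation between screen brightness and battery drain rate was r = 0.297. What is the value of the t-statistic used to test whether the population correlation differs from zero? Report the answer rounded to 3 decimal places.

3.126

t = r·√(n−2) / √(1−r²) with r = 0.297, n = 103
  = 0.297·√101 / √(1 − 0.088209)
  = 0.297·10.049876 / 0.954877
  = 2.984813 / 0.954877 = 3.126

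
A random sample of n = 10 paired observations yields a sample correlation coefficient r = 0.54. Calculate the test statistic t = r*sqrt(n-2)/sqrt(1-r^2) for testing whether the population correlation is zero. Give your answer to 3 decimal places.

1 − r² = 1 − 0.2916 = 0.7084;  √(1−r²) = 0.841665
√(n−2) = √8 = 2.828427
t = r·√(n−2)/√(1−r²) = 0.54 · 2.828427 / 0.841665 = 1.815

1.815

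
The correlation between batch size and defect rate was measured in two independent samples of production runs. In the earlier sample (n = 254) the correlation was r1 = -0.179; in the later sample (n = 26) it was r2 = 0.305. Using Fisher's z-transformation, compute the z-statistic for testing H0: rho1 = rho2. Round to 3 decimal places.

Fisher z-transforms: z1 = atanh(-0.179) = -0.180949, z2 = atanh(0.305) = 0.315023; difference d = -0.495972
Var(d) = 1/251 + 1/23 = 0.0039841 + 0.0434783 = 0.0474624
z = d/√Var(d) = -0.495972 / √0.0474624 = -0.495972 / 0.217859 = -2.277

-2.277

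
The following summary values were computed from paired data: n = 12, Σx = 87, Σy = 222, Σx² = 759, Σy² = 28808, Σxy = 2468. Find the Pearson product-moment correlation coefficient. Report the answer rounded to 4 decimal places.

0.4823

Numerator: nΣxy − (Σx)(Σy) = 12·2468 − (87)(222) = 10302
Denominator: √[(nΣx²−(Σx)²)(nΣy²−(Σy)²)]
  nΣx²−(Σx)² = 12·759 − 7569 = 1539;  nΣy²−(Σy)² = 12·28808 − 49284 = 296412
  √(1539·296412) = √456178068 = 21358.3255
r = 10302 / 21358.3255 = 0.4823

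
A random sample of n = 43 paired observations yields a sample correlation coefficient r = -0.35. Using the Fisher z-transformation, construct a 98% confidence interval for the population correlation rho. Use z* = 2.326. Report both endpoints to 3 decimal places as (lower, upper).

(-0.625, 0.002)

z_r = atanh(-0.35) = -0.365444;  SE = 1/√(n−3) = 1/√40 = 0.158114
z-limits: -0.365444 ± 2.326·0.158114 = -0.365444 ± 0.367773 = [-0.733217, 0.002329]
ρ-limits: (tanh -0.733217, tanh 0.002329) = (-0.625, 0.002)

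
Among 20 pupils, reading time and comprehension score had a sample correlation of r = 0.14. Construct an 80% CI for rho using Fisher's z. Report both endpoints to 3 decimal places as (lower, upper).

(-0.168, 0.423)

z_r = atanh(0.14) = 0.140926;  SE = 1/√(n−3) = 1/√17 = 0.242536
z-limits: 0.140926 ± 1.282·0.242536 = 0.140926 ± 0.310931 = [-0.170005, 0.451857]
ρ-limits: (tanh -0.170005, tanh 0.451857) = (-0.168, 0.423)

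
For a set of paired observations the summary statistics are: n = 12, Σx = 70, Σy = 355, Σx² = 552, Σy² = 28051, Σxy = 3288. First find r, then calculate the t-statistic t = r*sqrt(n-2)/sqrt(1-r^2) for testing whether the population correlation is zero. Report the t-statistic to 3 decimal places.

3.775

S_xy = nΣxy − ΣxΣy = 12·3288 − 70·355 = 39456 − 24850 = 14606
S_xx = nΣx² − (Σx)² = 12·552 − 70² = 6624 − 4900 = 1724
S_yy = nΣy² − (Σy)² = 12·28051 − 355² = 336612 − 126025 = 210587
r = S_xy / √(S_xx·S_yy) = 14606 / √(1724·210587) = 14606 / √363051988 = 14606 / 19053.9232 = 0.7666
t = r·√(n−2)/√(1−r²) = 0.7666·√10 / √(1−0.587676) = 2.424202 / 0.642125 = 3.775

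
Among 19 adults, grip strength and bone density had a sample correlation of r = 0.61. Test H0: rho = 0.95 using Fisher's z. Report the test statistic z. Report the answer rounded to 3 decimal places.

-4.491

Fisher z: atanh(0.61) = 0.708921, atanh(0.95) = 1.831781
z = (z_r − z_0)·√(n−3) = (0.708921 − 1.831781)·√16 = -1.122860 · 4.000000 = -4.491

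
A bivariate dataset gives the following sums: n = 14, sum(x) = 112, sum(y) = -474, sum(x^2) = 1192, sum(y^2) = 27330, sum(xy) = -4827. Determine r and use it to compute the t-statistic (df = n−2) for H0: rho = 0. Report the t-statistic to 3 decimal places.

-2.381

S_xy = nΣxy − ΣxΣy = 14·(-4827) − 112·(-474) = -67578 − (-53088) = -14490
S_xx = nΣx² − (Σx)² = 14·1192 − 112² = 16688 − 12544 = 4144
S_yy = nΣy² − (Σy)² = 14·27330 − (-474)² = 382620 − 224676 = 157944
r = S_xy / √(S_xx·S_yy) = -14490 / √(4144·157944) = -14490 / √654519936 = -14490 / 25583.5872 = -0.5664
t = r·√(n−2)/√(1−r²) = -0.5664·√12 / √(1−0.320809) = -1.962067 / 0.824130 = -2.381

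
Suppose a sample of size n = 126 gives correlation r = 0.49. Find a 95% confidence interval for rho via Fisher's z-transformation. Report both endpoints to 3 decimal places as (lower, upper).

(0.345, 0.612)

z_r = atanh(0.49) = 0.536060;  SE = 1/√(n−3) = 1/√123 = 0.090167
z-limits: 0.536060 ± 1.960·0.090167 = 0.536060 ± 0.176727 = [0.359333, 0.712787]
ρ-limits: (tanh 0.359333, tanh 0.712787) = (0.345, 0.612)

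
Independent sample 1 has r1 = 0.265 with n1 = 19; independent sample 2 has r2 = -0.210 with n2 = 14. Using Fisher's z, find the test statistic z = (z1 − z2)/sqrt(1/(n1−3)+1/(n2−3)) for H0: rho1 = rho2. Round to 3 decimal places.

Fisher z-transforms: z1 = atanh(0.265) = 0.271478, z2 = atanh(-0.210) = -0.213171; difference d = 0.484649
Var(d) = 1/16 + 1/11 = 0.0625000 + 0.0909091 = 0.1534091
z = d/√Var(d) = 0.484649 / √0.1534091 = 0.484649 / 0.391675 = 1.237

1.237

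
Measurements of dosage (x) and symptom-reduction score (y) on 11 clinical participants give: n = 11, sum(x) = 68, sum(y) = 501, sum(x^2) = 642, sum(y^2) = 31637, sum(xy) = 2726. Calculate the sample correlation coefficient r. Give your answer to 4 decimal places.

Numerator: nΣxy − (Σx)(Σy) = 11·2726 − (68)(501) = -4082
Denominator: √[(nΣx²−(Σx)²)(nΣy²−(Σy)²)]
  nΣx²−(Σx)² = 11·642 − 4624 = 2438;  nΣy²−(Σy)² = 11·31637 − 251001 = 97006
  √(2438·97006) = √236500628 = 15378.5769
r = -4082 / 15378.5769 = -0.2654

-0.2654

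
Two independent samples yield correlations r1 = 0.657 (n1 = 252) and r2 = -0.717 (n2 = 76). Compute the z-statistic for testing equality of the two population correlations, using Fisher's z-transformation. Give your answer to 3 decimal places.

z1 = atanh(0.657) = 0.787517,  z2 = atanh(-0.717) = -0.901443
SE = √(1/(n1−3) + 1/(n2−3)) = √(1/249 + 1/73) = √(0.0040161 + 0.0136986) = √0.0177147 = 0.133097
z = (z1 − z2)/SE = (0.787517 − (-0.901443)) / 0.133097 = 1.688960 / 0.133097 = 12.690

12.690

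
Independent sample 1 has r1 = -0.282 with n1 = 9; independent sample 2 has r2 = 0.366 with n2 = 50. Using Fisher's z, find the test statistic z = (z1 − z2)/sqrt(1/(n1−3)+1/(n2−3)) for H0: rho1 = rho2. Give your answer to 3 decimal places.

-1.554

Fisher z-transforms: z1 = atanh(-0.282) = -0.289854, z2 = atanh(0.366) = 0.383797; difference d = -0.673651
Var(d) = 1/6 + 1/47 = 0.1666667 + 0.0212766 = 0.1879433
z = d/√Var(d) = -0.673651 / √0.1879433 = -0.673651 / 0.433524 = -1.554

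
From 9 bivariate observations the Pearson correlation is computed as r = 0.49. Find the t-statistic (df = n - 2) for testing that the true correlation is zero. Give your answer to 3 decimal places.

1.487

t = r·√(n−2) / √(1−r²) with r = 0.49, n = 9
  = 0.49·√7 / √(1 − 0.2401)
  = 0.49·2.645751 / 0.871722
  = 1.296418 / 0.871722 = 1.487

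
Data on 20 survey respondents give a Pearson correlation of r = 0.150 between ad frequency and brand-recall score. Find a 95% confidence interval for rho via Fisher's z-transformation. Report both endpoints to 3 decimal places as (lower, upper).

(-0.313, 0.556)

Fisher z: z_r = atanh(r) = ½·ln((1+0.150)/(1−0.150)) = 0.151140
SE(z) = 1/√(n−3) = 1/√17 = 0.242536
95% ⇒ z* = 1.960; margin = 1.960·0.242536 = 0.475371
CI on z-scale: (-0.324231, 0.626511)
Back-transform: tanh(-0.324231) = -0.313328, tanh(0.626511) = 0.555645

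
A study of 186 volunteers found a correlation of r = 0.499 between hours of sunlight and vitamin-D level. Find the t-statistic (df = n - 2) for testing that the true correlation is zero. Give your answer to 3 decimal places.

7.811

t = r·√(n−2) / √(1−r²) with r = 0.499, n = 186
  = 0.499·√184 / √(1 − 0.249001)
  = 0.499·13.564660 / 0.866602
  = 6.768765 / 0.866602 = 7.811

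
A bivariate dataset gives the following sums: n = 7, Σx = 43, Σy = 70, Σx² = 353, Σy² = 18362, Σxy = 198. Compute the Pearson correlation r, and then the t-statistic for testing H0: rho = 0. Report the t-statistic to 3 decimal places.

S_xy = nΣxy − ΣxΣy = 7·198 − 43·70 = 1386 − 3010 = -1624
S_xx = nΣx² − (Σx)² = 7·353 − 43² = 2471 − 1849 = 622
S_yy = nΣy² − (Σy)² = 7·18362 − 70² = 128534 − 4900 = 123634
r = S_xy / √(S_xx·S_yy) = -1624 / √(622·123634) = -1624 / √76900348 = -1624 / 8769.2843 = -0.1852
t = r·√(n−2)/√(1−r²) = -0.1852·√5 / √(1−0.034299) = -0.414120 / 0.982701 = -0.421

-0.421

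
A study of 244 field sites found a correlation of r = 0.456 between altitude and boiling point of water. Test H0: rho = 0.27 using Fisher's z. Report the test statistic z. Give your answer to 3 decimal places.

Fisher z: atanh(0.456) = 0.492249, atanh(0.27) = 0.276864
z = (z_r − z_0)·√(n−3) = (0.492249 − 0.276864)·√241 = 0.215385 · 15.524175 = 3.344

3.344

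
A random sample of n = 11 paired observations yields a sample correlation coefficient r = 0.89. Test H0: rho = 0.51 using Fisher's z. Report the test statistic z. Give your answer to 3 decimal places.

z_r = atanh(0.89) = 1.421926,  z_0 = atanh(0.51) = 0.562730
SE = 1/√(n−3) = 1/√8 = 0.353553
z = (z_r − z_0)/SE = (1.421926 − 0.562730) / 0.353553 = 0.859196 / 0.353553 = 2.430

2.430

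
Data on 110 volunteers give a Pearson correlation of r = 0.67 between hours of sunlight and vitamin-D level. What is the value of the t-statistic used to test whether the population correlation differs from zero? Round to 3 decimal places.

9.379

1 − r² = 1 − 0.4489 = 0.5511;  √(1−r²) = 0.742361
√(n−2) = √108 = 10.392305
t = r·√(n−2)/√(1−r²) = 0.67 · 10.392305 / 0.742361 = 9.379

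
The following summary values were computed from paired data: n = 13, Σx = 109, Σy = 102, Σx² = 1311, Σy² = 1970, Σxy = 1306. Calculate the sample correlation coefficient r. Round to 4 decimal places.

0.6614

S_xy = nΣxy − ΣxΣy = 13·1306 − 109·102 = 16978 − 11118 = 5860
S_xx = nΣx² − (Σx)² = 13·1311 − 109² = 17043 − 11881 = 5162
S_yy = nΣy² − (Σy)² = 13·1970 − 102² = 25610 − 10404 = 15206
r = S_xy / √(S_xx·S_yy) = 5860 / √(5162·15206) = 5860 / √78493372 = 5860 / 8859.6485 = 0.6614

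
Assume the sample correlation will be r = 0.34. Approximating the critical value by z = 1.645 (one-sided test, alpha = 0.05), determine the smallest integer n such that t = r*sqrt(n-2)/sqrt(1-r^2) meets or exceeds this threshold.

Need r·√(n−2)/√(1−r²) ≥ 1.645
√(n−2) ≥ 1.645·√(1−0.1156) / 0.34 = 1.645·0.940425 / 0.34 = 4.5500
n−2 ≥ 20.7025  ⇒  n ≥ 22.7025
Smallest integer n = 23

23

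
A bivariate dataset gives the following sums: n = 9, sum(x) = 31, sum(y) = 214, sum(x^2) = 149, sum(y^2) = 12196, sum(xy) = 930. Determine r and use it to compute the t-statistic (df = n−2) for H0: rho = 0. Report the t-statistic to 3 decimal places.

0.995

S_xy = nΣxy − ΣxΣy = 9·930 − 31·214 = 8370 − 6634 = 1736
S_xx = nΣx² − (Σx)² = 9·149 − 31² = 1341 − 961 = 380
S_yy = nΣy² − (Σy)² = 9·12196 − 214² = 109764 − 45796 = 63968
r = S_xy / √(S_xx·S_yy) = 1736 / √(380·63968) = 1736 / √24307840 = 1736 / 4930.2982 = 0.3521
t = r·√(n−2)/√(1−r²) = 0.3521·√7 / √(1−0.123974) = 0.931569 / 0.935963 = 0.995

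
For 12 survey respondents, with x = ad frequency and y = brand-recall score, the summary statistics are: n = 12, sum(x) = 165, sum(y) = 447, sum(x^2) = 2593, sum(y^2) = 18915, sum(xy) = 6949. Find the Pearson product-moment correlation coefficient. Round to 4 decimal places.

0.9369

Numerator: nΣxy − (Σx)(Σy) = 12·6949 − (165)(447) = 9633
Denominator: √[(nΣx²−(Σx)²)(nΣy²−(Σy)²)]
  nΣx²−(Σx)² = 12·2593 − 27225 = 3891;  nΣy²−(Σy)² = 12·18915 − 199809 = 27171
  √(3891·27171) = √105722361 = 10282.1380
r = 9633 / 10282.1380 = 0.9369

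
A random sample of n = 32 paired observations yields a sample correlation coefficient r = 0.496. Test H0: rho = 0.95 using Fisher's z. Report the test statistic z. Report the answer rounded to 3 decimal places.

Fisher z: atanh(0.496) = 0.543987, atanh(0.95) = 1.831781
z = (z_r − z_0)·√(n−3) = (0.543987 − 1.831781)·√29 = -1.287794 · 5.385165 = -6.935

-6.935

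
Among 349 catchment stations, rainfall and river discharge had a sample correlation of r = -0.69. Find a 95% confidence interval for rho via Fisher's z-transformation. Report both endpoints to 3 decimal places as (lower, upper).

Fisher z: z_r = atanh(r) = ½·ln((1+(-0.69))/(1−(-0.69))) = -0.847956
SE(z) = 1/√(n−3) = 1/√346 = 0.053760
95% ⇒ z* = 1.960; margin = 1.960·0.053760 = 0.105370
CI on z-scale: (-0.953326, -0.742586)
Back-transform: tanh(-0.953326) = -0.741285, tanh(-0.742586) = -0.630705

(-0.741, -0.631)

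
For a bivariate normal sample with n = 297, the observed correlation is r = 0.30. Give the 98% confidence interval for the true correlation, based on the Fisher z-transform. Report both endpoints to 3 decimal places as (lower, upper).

z_r = atanh(0.30) = 0.309520;  SE = 1/√(n−3) = 1/√294 = 0.058321
z-limits: 0.309520 ± 2.326·0.058321 = 0.309520 ± 0.135655 = [0.173865, 0.445175]
ρ-limits: (tanh 0.173865, tanh 0.445175) = (0.172, 0.418)

(0.172, 0.418)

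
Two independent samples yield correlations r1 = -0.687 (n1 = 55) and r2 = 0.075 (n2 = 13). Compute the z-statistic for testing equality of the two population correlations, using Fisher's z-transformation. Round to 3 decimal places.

-2.657

Fisher z-transforms: z1 = atanh(-0.687) = -0.842252, z2 = atanh(0.075) = 0.075141; difference d = -0.917393
Var(d) = 1/52 + 1/10 = 0.0192308 + 0.1000000 = 0.1192308
z = d/√Var(d) = -0.917393 / √0.1192308 = -0.917393 / 0.345298 = -2.657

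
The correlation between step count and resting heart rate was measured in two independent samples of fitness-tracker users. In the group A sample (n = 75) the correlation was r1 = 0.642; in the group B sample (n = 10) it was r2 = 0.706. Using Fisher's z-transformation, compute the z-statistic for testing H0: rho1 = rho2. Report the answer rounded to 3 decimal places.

-0.297

z1 = atanh(0.642) = 0.761569,  z2 = atanh(0.706) = 0.879163
SE = √(1/(n1−3) + 1/(n2−3)) = √(1/72 + 1/7) = √(0.0138889 + 0.1428571) = √0.1567460 = 0.395912
z = (z1 − z2)/SE = (0.761569 − 0.879163) / 0.395912 = -0.117594 / 0.395912 = -0.297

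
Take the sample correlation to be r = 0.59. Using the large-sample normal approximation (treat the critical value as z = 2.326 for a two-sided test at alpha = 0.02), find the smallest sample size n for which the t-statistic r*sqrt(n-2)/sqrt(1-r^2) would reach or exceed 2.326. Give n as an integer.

13

Need r·√(n−2)/√(1−r²) ≥ 2.326
√(n−2) ≥ 2.326·√(1−0.3481) / 0.59 = 2.326·0.807403 / 0.59 = 3.1831
n−2 ≥ 10.1321  ⇒  n ≥ 12.1321
Smallest integer n = 13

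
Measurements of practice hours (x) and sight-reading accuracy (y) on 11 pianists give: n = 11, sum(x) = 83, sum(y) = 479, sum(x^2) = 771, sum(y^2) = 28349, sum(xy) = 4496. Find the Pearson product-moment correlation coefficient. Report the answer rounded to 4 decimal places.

Numerator: nΣxy − (Σx)(Σy) = 11·4496 − (83)(479) = 9699
Denominator: √[(nΣx²−(Σx)²)(nΣy²−(Σy)²)]
  nΣx²−(Σx)² = 11·771 − 6889 = 1592;  nΣy²−(Σy)² = 11·28349 − 229441 = 82398
  √(1592·82398) = √131177616 = 11453.2797
r = 9699 / 11453.2797 = 0.8468

0.8468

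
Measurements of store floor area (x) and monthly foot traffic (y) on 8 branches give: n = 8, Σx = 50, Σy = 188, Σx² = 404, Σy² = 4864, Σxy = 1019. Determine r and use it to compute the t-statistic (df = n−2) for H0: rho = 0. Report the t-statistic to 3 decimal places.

-2.977

S_xy = nΣxy − ΣxΣy = 8·1019 − 50·188 = 8152 − 9400 = -1248
S_xx = nΣx² − (Σx)² = 8·404 − 50² = 3232 − 2500 = 732
S_yy = nΣy² − (Σy)² = 8·4864 − 188² = 38912 − 35344 = 3568
r = S_xy / √(S_xx·S_yy) = -1248 / √(732·3568) = -1248 / √2611776 = -1248 / 1616.0990 = -0.7722
t = r·√(n−2)/√(1−r²) = -0.7722·√6 / √(1−0.596293) = -1.891496 / 0.635379 = -2.977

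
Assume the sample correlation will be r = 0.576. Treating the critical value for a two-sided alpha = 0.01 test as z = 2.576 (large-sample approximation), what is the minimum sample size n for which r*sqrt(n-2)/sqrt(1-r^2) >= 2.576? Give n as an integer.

Need r·√(n−2)/√(1−r²) ≥ 2.576
√(n−2) ≥ 2.576·√(1−0.331776) / 0.576 = 2.576·0.817450 / 0.576 = 3.6558
n−2 ≥ 13.3649  ⇒  n ≥ 15.3649
Smallest integer n = 16

16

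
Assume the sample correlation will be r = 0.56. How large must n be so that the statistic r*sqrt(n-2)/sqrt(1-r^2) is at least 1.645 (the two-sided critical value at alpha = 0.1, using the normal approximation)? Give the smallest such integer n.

r√(n−2)/√(1−r²) ≥ 1.645  ⇔  n−2 ≥ (1.645)²·(1−r²)/r²
(1−r²)/r² = (1−0.3136)/0.3136 = 2.1888
n ≥ 2 + 2.706025·2.1888 = 2 + 5.9229 = 7.9229
⌈7.9229⌉ = 8

8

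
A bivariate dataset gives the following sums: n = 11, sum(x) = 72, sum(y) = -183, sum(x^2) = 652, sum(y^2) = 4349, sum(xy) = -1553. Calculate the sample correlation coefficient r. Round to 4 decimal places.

S_xy = nΣxy − ΣxΣy = 11·(-1553) − 72·(-183) = -17083 − (-13176) = -3907
S_xx = nΣx² − (Σx)² = 11·652 − 72² = 7172 − 5184 = 1988
S_yy = nΣy² − (Σy)² = 11·4349 − (-183)² = 47839 − 33489 = 14350
r = S_xy / √(S_xx·S_yy) = -3907 / √(1988·14350) = -3907 / √28527800 = -3907 / 5341.1422 = -0.7315

-0.7315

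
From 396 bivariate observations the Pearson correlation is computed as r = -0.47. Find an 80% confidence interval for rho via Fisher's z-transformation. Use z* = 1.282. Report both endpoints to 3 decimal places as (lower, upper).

Fisher z: z_r = atanh(r) = ½·ln((1+(-0.47))/(1−(-0.47))) = -0.510070
SE(z) = 1/√(n−3) = 1/√393 = 0.050443
80% ⇒ z* = 1.282; margin = 1.282·0.050443 = 0.064668
CI on z-scale: (-0.574738, -0.445402)
Back-transform: tanh(-0.574738) = -0.518830, tanh(-0.445402) = -0.418112

(-0.519, -0.418)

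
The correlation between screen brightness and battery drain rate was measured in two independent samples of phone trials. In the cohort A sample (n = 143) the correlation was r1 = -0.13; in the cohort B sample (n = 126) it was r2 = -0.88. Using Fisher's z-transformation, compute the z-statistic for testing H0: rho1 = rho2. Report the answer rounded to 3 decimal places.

10.074

z1 = atanh(-0.13) = -0.130740,  z2 = atanh(-0.88) = -1.375768
SE = √(1/(n1−3) + 1/(n2−3)) = √(1/140 + 1/123) = √(0.0071429 + 0.0081301) = √0.0152730 = 0.123584
z = (z1 − z2)/SE = (-0.130740 − (-1.375768)) / 0.123584 = 1.245028 / 0.123584 = 10.074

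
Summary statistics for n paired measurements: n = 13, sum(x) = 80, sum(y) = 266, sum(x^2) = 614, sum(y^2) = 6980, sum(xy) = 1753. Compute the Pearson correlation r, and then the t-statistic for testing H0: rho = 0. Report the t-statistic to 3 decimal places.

Numerator: nΣxy − (Σx)(Σy) = 13·1753 − (80)(266) = 1509
Denominator: √[(nΣx²−(Σx)²)(nΣy²−(Σy)²)]
  nΣx²−(Σx)² = 13·614 − 6400 = 1582;  nΣy²−(Σy)² = 13·6980 − 70756 = 19984
  √(1582·19984) = √31614688 = 5622.6940
r = 1509 / 5622.6940 = 0.2684
t = r·√(n−2)/√(1−r²) = 0.2684·√11 / √(1−0.072039) = 0.890182 / 0.963307 = 0.924

0.924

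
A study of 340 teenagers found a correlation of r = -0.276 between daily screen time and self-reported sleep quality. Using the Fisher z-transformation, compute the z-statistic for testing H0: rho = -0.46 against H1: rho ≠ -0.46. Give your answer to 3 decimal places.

Fisher z: atanh(-0.276) = -0.283347, atanh(-0.46) = -0.497311
z = (z_r − z_0)·√(n−3) = (-0.283347 − (-0.497311))·√337 = 0.213964 · 18.357560 = 3.928

3.928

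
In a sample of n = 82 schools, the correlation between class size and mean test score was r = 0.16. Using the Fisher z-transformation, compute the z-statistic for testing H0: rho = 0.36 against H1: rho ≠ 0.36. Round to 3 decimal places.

-1.915

Fisher z: atanh(0.16) = 0.161387, atanh(0.36) = 0.376886
z = (z_r − z_0)·√(n−3) = (0.161387 − 0.376886)·√79 = -0.215499 · 8.888194 = -1.915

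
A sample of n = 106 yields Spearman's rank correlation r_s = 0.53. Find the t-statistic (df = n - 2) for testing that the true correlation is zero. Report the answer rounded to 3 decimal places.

6.374

1 − r_s² = 1 − 0.2809 = 0.7191;  √(1−r_s²) = 0.847998
√(n−2) = √104 = 10.198039
t = r_s·√(n−2)/√(1−r_s²) = 0.53 · 10.198039 / 0.847998 = 6.374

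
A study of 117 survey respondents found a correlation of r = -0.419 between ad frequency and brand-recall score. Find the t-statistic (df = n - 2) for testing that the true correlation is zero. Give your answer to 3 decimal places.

t = r·√(n−2) / √(1−r²) with r = -0.419, n = 117
  = -0.419·√115 / √(1 − 0.175561)
  = -0.419·10.723805 / 0.907986
  = -4.493274 / 0.907986 = -4.949

-4.949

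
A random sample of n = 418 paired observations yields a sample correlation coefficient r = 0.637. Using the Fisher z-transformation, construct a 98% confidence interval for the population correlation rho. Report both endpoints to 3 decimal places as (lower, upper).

Fisher z: z_r = atanh(r) = ½·ln((1+0.637)/(1−0.637)) = 0.753109
SE(z) = 1/√(n−3) = 1/√415 = 0.049088
98% ⇒ z* = 2.326; margin = 2.326·0.049088 = 0.114179
CI on z-scale: (0.638930, 0.867288)
Back-transform: tanh(0.638930) = 0.564171, tanh(0.867288) = 0.699994

(0.564, 0.700)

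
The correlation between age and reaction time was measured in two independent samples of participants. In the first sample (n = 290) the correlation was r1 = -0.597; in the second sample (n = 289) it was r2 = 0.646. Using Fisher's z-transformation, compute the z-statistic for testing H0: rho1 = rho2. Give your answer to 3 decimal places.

-17.437

Fisher z-transforms: z1 = atanh(-0.597) = -0.688473, z2 = atanh(0.646) = 0.768403; difference d = -1.456876
Var(d) = 1/287 + 1/286 = 0.0034843 + 0.0034965 = 0.0069808
z = d/√Var(d) = -1.456876 / √0.0069808 = -1.456876 / 0.083551 = -17.437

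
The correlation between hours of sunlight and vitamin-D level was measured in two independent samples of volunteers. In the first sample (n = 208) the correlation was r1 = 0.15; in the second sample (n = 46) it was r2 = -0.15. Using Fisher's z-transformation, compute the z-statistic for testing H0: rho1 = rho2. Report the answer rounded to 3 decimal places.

1.802

Fisher z-transforms: z1 = atanh(0.15) = 0.151140, z2 = atanh(-0.15) = -0.151140; difference d = 0.302280
Var(d) = 1/205 + 1/43 = 0.0048780 + 0.0232558 = 0.0281338
z = d/√Var(d) = 0.302280 / √0.0281338 = 0.302280 / 0.167731 = 1.802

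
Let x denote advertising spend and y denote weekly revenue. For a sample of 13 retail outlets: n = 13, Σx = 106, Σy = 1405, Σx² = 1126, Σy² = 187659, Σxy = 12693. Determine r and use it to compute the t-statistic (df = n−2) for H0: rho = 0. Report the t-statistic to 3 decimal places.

Numerator: nΣxy − (Σx)(Σy) = 13·12693 − (106)(1405) = 16079
Denominator: √[(nΣx²−(Σx)²)(nΣy²−(Σy)²)]
  nΣx²−(Σx)² = 13·1126 − 11236 = 3402;  nΣy²−(Σy)² = 13·187659 − 1974025 = 465542
  √(3402·465542) = √1583773884 = 39796.6567
r = 16079 / 39796.6567 = 0.4040
t = r·√(n−2)/√(1−r²) = 0.4040·√11 / √(1−0.163216) = 1.339916 / 0.914759 = 1.465

1.465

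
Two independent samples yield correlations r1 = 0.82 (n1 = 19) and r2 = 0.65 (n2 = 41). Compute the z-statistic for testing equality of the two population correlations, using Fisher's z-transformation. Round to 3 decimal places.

z1 = atanh(0.82) = 1.156817,  z2 = atanh(0.65) = 0.775299
SE = √(1/(n1−3) + 1/(n2−3)) = √(1/16 + 1/38) = √(0.0625000 + 0.0263158) = √0.0888158 = 0.298020
z = (z1 − z2)/SE = (1.156817 − 0.775299) / 0.298020 = 0.381518 / 0.298020 = 1.280

1.280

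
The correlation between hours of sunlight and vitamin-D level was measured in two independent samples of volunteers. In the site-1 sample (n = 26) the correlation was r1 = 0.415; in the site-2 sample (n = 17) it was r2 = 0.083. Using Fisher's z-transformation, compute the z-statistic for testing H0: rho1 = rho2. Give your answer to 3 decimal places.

Fisher z-transforms: z1 = atanh(0.415) = 0.441636, z2 = atanh(0.083) = 0.083191; difference d = 0.358445
Var(d) = 1/23 + 1/14 = 0.0434783 + 0.0714286 = 0.1149069
z = d/√Var(d) = 0.358445 / √0.1149069 = 0.358445 / 0.338979 = 1.057

1.057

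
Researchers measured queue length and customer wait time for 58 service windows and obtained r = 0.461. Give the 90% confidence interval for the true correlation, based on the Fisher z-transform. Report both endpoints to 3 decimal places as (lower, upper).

(0.270, 0.617)

Fisher z: z_r = atanh(r) = ½·ln((1+0.461)/(1−0.461)) = 0.498580
SE(z) = 1/√(n−3) = 1/√55 = 0.134840
90% ⇒ z* = 1.645; margin = 1.645·0.134840 = 0.221812
CI on z-scale: (0.276768, 0.720392)
Back-transform: tanh(0.276768) = 0.269911, tanh(0.720392) = 0.617152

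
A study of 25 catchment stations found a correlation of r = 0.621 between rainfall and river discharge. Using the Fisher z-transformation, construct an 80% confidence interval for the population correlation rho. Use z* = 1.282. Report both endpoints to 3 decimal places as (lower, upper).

z_r = atanh(0.621) = 0.726631;  SE = 1/√(n−3) = 1/√22 = 0.213201
z-limits: 0.726631 ± 1.282·0.213201 = 0.726631 ± 0.273324 = [0.453307, 0.999955]
ρ-limits: (tanh 0.453307, tanh 0.999955) = (0.425, 0.762)

(0.425, 0.762)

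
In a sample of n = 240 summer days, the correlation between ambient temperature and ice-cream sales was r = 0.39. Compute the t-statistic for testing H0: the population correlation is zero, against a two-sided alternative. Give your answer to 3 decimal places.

6.534

1 − r² = 1 − 0.1521 = 0.8479;  √(1−r²) = 0.920815
√(n−2) = √238 = 15.427249
t = r·√(n−2)/√(1−r²) = 0.39 · 15.427249 / 0.920815 = 6.534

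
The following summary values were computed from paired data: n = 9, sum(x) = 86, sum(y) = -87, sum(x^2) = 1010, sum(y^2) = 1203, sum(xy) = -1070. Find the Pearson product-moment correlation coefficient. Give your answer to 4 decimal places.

S_xy = nΣxy − ΣxΣy = 9·(-1070) − 86·(-87) = -9630 − (-7482) = -2148
S_xx = nΣx² − (Σx)² = 9·1010 − 86² = 9090 − 7396 = 1694
S_yy = nΣy² − (Σy)² = 9·1203 − (-87)² = 10827 − 7569 = 3258
r = S_xy / √(S_xx·S_yy) = -2148 / √(1694·3258) = -2148 / √5519052 = -2148 / 2349.2663 = -0.9143

-0.9143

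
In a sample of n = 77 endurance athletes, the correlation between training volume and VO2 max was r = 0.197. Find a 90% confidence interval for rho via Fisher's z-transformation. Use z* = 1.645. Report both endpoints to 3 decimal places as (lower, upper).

z_r = atanh(0.197) = 0.199609;  SE = 1/√(n−3) = 1/√74 = 0.116248
z-limits: 0.199609 ± 1.645·0.116248 = 0.199609 ± 0.191228 = [0.008381, 0.390837]
ρ-limits: (tanh 0.008381, tanh 0.390837) = (0.008, 0.372)

(0.008, 0.372)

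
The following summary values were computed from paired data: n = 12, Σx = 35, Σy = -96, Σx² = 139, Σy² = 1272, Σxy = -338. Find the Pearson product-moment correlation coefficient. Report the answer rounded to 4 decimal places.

Numerator: nΣxy − (Σx)(Σy) = 12·(-338) − (35)(-96) = -696
Denominator: √[(nΣx²−(Σx)²)(nΣy²−(Σy)²)]
  nΣx²−(Σx)² = 12·139 − 1225 = 443;  nΣy²−(Σy)² = 12·1272 − 9216 = 6048
  √(443·6048) = √2679264 = 1636.8457
r = -696 / 1636.8457 = -0.4252

-0.4252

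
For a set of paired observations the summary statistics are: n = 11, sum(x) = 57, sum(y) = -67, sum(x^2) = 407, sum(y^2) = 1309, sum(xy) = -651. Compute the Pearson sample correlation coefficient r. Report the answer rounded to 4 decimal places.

S_xy = nΣxy − ΣxΣy = 11·(-651) − 57·(-67) = -7161 − (-3819) = -3342
S_xx = nΣx² − (Σx)² = 11·407 − 57² = 4477 − 3249 = 1228
S_yy = nΣy² − (Σy)² = 11·1309 − (-67)² = 14399 − 4489 = 9910
r = S_xy / √(S_xx·S_yy) = -3342 / √(1228·9910) = -3342 / √12169480 = -3342 / 3488.4782 = -0.9580

-0.9580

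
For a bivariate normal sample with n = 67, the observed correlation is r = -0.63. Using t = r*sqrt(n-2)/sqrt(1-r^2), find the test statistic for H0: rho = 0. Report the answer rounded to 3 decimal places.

t = r·√(n−2) / √(1−r²) with r = -0.63, n = 67
  = -0.63·√65 / √(1 − 0.3969)
  = -0.63·8.062258 / 0.776595
  = -5.079223 / 0.776595 = -6.540

-6.540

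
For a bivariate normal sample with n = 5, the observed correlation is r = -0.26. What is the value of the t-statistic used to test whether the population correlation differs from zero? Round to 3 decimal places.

-0.466

t = r·√(n−2) / √(1−r²) with r = -0.26, n = 5
  = -0.26·√3 / √(1 − 0.0676)
  = -0.26·1.732051 / 0.965609
  = -0.450333 / 0.965609 = -0.466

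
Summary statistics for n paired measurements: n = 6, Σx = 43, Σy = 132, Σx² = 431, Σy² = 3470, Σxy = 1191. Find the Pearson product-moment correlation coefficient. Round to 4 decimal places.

0.9292

Numerator: nΣxy − (Σx)(Σy) = 6·1191 − (43)(132) = 1470
Denominator: √[(nΣx²−(Σx)²)(nΣy²−(Σy)²)]
  nΣx²−(Σx)² = 6·431 − 1849 = 737;  nΣy²−(Σy)² = 6·3470 − 17424 = 3396
  √(737·3396) = √2502852 = 1582.0405
r = 1470 / 1582.0405 = 0.9292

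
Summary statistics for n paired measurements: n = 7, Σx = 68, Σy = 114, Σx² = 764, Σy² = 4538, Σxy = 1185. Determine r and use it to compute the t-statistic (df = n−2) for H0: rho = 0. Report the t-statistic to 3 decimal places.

0.333

S_xy = nΣxy − ΣxΣy = 7·1185 − 68·114 = 8295 − 7752 = 543
S_xx = nΣx² − (Σx)² = 7·764 − 68² = 5348 − 4624 = 724
S_yy = nΣy² − (Σy)² = 7·4538 − 114² = 31766 − 12996 = 18770
r = S_xy / √(S_xx·S_yy) = 543 / √(724·18770) = 543 / √13589480 = 543 / 3686.3912 = 0.1473
t = r·√(n−2)/√(1−r²) = 0.1473·√5 / √(1−0.021697) = 0.329373 / 0.989092 = 0.333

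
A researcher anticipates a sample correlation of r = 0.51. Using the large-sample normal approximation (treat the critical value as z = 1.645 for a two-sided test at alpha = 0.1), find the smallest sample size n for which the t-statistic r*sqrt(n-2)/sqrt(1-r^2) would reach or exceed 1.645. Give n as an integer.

10

Need r·√(n−2)/√(1−r²) ≥ 1.645
√(n−2) ≥ 1.645·√(1−0.2601) / 0.51 = 1.645·0.860174 / 0.51 = 2.7745
n−2 ≥ 7.6979  ⇒  n ≥ 9.6979
Smallest integer n = 10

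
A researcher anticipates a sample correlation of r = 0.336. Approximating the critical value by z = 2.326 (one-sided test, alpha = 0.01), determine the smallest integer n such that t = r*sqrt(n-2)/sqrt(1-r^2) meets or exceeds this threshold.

r√(n−2)/√(1−r²) ≥ 2.326  ⇔  n−2 ≥ (2.326)²·(1−r²)/r²
(1−r²)/r² = (1−0.112896)/0.112896 = 7.8577
n ≥ 2 + 5.410276·7.8577 = 2 + 42.5123 = 44.5123
⌈44.5123⌉ = 45

45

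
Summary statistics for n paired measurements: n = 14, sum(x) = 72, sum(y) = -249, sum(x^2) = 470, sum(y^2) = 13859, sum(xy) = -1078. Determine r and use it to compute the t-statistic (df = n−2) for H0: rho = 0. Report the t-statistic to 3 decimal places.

0.740

S_xy = nΣxy − ΣxΣy = 14·(-1078) − 72·(-249) = -15092 − (-17928) = 2836
S_xx = nΣx² − (Σx)² = 14·470 − 72² = 6580 − 5184 = 1396
S_yy = nΣy² − (Σy)² = 14·13859 − (-249)² = 194026 − 62001 = 132025
r = S_xy / √(S_xx·S_yy) = 2836 / √(1396·132025) = 2836 / √184306900 = 2836 / 13575.9677 = 0.2089
t = r·√(n−2)/√(1−r²) = 0.2089·√12 / √(1−0.043639) = 0.723651 / 0.977937 = 0.740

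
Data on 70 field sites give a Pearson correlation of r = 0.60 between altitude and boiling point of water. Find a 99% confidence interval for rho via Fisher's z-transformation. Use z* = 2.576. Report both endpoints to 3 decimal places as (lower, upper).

z_r = atanh(0.60) = 0.693147;  SE = 1/√(n−3) = 1/√67 = 0.122169
z-limits: 0.693147 ± 2.576·0.122169 = 0.693147 ± 0.314707 = [0.378440, 1.007854]
ρ-limits: (tanh 0.378440, tanh 1.007854) = (0.361, 0.765)

(0.361, 0.765)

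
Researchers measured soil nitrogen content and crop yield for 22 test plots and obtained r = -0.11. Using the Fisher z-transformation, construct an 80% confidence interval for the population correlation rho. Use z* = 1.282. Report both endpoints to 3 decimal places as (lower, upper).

(-0.384, 0.182)

z_r = atanh(-0.11) = -0.110447;  SE = 1/√(n−3) = 1/√19 = 0.229416
z-limits: -0.110447 ± 1.282·0.229416 = -0.110447 ± 0.294111 = [-0.404558, 0.183664]
ρ-limits: (tanh -0.404558, tanh 0.183664) = (-0.384, 0.182)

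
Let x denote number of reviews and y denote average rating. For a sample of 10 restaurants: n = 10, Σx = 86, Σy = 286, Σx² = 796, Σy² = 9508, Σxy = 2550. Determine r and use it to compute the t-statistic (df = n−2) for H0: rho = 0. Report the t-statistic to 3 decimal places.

Numerator: nΣxy − (Σx)(Σy) = 10·2550 − (86)(286) = 904
Denominator: √[(nΣx²−(Σx)²)(nΣy²−(Σy)²)]
  nΣx²−(Σx)² = 10·796 − 7396 = 564;  nΣy²−(Σy)² = 10·9508 − 81796 = 13284
  √(564·13284) = √7492176 = 2737.1840
r = 904 / 2737.1840 = 0.3303
t = r·√(n−2)/√(1−r²) = 0.3303·√8 / √(1−0.109098) = 0.934229 / 0.943876 = 0.990

0.990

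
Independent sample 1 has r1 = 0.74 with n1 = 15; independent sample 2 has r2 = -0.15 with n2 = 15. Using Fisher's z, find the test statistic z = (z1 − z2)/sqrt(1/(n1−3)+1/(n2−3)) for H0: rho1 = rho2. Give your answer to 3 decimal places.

2.698

Fisher z-transforms: z1 = atanh(0.74) = 0.950479, z2 = atanh(-0.15) = -0.151140; difference d = 1.101619
Var(d) = 1/12 + 1/12 = 0.0833333 + 0.0833333 = 0.1666666
z = d/√Var(d) = 1.101619 / √0.1666666 = 1.101619 / 0.408248 = 2.698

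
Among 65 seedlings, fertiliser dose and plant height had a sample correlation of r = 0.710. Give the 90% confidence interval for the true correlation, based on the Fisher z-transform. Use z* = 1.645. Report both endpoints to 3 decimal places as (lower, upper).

z_r = atanh(0.710) = 0.887184;  SE = 1/√(n−3) = 1/√62 = 0.127000
z-limits: 0.887184 ± 1.645·0.127000 = 0.887184 ± 0.208915 = [0.678269, 1.096099]
ρ-limits: (tanh 0.678269, tanh 1.096099) = (0.590, 0.799)

(0.590, 0.799)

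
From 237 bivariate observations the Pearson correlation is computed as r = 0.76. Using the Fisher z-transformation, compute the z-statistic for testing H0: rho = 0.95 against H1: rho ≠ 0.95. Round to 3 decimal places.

-12.782

z_r = atanh(0.76) = 0.996215,  z_0 = atanh(0.95) = 1.831781
SE = 1/√(n−3) = 1/√234 = 0.065372
z = (z_r − z_0)/SE = (0.996215 − 1.831781) / 0.065372 = -0.835566 / 0.065372 = -12.782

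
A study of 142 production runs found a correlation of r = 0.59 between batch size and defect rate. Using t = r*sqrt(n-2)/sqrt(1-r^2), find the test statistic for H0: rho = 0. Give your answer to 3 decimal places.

1 − r² = 1 − 0.3481 = 0.6519;  √(1−r²) = 0.807403
√(n−2) = √140 = 11.832160
t = r·√(n−2)/√(1−r²) = 0.59 · 11.832160 / 0.807403 = 8.646

8.646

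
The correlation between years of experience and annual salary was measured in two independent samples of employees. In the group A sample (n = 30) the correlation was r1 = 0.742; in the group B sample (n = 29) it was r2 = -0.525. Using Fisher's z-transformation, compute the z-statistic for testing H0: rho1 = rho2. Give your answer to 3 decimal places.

z1 = atanh(0.742) = 0.954915,  z2 = atanh(-0.525) = -0.583217
SE = √(1/(n1−3) + 1/(n2−3)) = √(1/27 + 1/26) = √(0.0370370 + 0.0384615) = √0.0754985 = 0.274770
z = (z1 − z2)/SE = (0.954915 − (-0.583217)) / 0.274770 = 1.538132 / 0.274770 = 5.598

5.598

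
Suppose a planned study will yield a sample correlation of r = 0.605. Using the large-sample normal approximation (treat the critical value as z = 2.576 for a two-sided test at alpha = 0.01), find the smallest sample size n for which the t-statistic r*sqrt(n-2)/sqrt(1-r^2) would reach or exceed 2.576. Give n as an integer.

r√(n−2)/√(1−r²) ≥ 2.576  ⇔  n−2 ≥ (2.576)²·(1−r²)/r²
(1−r²)/r² = (1−0.366025)/0.366025 = 1.7321
n ≥ 2 + 6.635776·1.7321 = 2 + 11.4938 = 13.4938
⌈13.4938⌉ = 14

14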